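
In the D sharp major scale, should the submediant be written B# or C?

Each scale degree takes a distinct letter name. Degree 6 of a scale on D must use the letter B.
B# and C are enharmonically the same pitch, but only B# uses the letter B, so it is the correct spelling here.

B#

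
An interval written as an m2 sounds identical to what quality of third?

A minor second spans 1 semitone.
A third spanning 1 semitone is doubly diminished (the major third is 4).

doubly diminished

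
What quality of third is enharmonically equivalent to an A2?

minor

An augmented second spans 3 semitones.
A third spanning 3 semitones is minor (the major third is 4).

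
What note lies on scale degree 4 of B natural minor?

Degree 4 takes the letter 3 steps above B, which is E.
In natural minor, degree 4 sits 5 semitones above the tonic. B + 5 semitones is pitch class 4, spelled on E as E.

E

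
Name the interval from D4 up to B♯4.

The letter names run D→B, a span of 5 letter steps, so the interval is some kind of sixth.
D to B# is 10 semitones. A major sixth is 9, so 10 makes it augmented.

augmented sixth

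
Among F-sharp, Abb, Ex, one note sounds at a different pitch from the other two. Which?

In 12-tone equal temperament, enharmonic equivalents share a pitch class. F# is pitch class 6; Abb is pitch class 7; E## is pitch class 6.
F# and E## share pitch class 6, while Abb is pitch class 7.

Abb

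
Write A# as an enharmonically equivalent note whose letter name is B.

Plain B sits 1 semitone above A#, so on the letter B the same pitch needs a flat: Bb.

Bb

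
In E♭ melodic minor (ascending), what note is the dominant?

Bb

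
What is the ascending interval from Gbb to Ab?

Counting letters G–A gives a second.
Gbb→Ab = 3 semitones, 1 wider than the major second (2), so augmented.

augmented second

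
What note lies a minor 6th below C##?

E##

A sixth below C lands on the letter E.
A minor sixth spans 8 semitones, so C## moves to pitch class 6. On the letter E that is E##.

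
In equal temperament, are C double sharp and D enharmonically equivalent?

C## = pitch class 2 and D = pitch class 2 — the same pitch class, so they are enharmonic equivalents.

Yes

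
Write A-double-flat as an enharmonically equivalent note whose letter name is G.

G

Abb is pitch class 7. The letter G alone is pitch class 7.
Pitch class 7 on G needs no accidental: G.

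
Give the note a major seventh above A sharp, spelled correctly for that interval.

A seventh above A lands on the letter G.
A major seventh spans 11 semitones, so A# moves to pitch class 9. On the letter G that is G##.

G##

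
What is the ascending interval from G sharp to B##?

The letter names run G→B, a span of 2 letter steps, so the interval is some kind of third.
G# to B## is 5 semitones. A major third is 4, so 5 makes it augmented.

augmented third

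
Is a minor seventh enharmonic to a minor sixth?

A minor seventh spans 10 semitones; a minor sixth spans 8.
The spans differ, so they are not enharmonic equivalents.

No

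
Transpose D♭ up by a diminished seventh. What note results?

D up a major seventh is C#, so the target letter is C.
From Db, a diminished seventh is 9 semitones up: Cbb.

Cbb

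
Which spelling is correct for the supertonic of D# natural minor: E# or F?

Each scale degree takes a distinct letter name. Degree 2 of a scale on D must use the letter E.
E# and F are enharmonically the same pitch, but only E# uses the letter E, so it is the correct spelling here.

E#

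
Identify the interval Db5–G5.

augmented fourth

Counting letters D–E–F–G gives a fourth.
Db→G = 6 semitones, 1 wider than the perfect fourth (5), so augmented.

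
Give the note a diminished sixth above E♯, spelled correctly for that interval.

E up a major sixth is C#, so the target letter is C.
From E#, a diminished sixth is 7 semitones up: C.

C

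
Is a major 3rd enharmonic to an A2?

A major third spans 4 semitones; an augmented second spans 3.
The spans differ, so they are not enharmonic equivalents.

No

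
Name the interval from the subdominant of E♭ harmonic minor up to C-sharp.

augmented third

The subdominant of Eb harmonic minor is Ab.
Ab up to C#: letters A→C make it a third; 5 semitones makes it augmented.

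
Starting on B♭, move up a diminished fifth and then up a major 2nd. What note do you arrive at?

Gb

A diminished fifth up from Bb is Fb (letter F, 6 semitones up).
A major second up from Fb is Gb (letter G, 2 semitones up).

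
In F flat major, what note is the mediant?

The Fb major scale runs Fb Gb Ab Bbb Cb Db Eb.
Degree 3 is Ab.

Ab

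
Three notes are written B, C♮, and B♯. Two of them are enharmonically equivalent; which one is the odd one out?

B

In 12-tone equal temperament, enharmonic equivalents share a pitch class. B is pitch class 11; C is pitch class 0; B# is pitch class 0.
C and B# share pitch class 0, while B is pitch class 11.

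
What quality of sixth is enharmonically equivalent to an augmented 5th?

minor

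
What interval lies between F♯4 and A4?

Counting letters F–G–A gives a third.
F#→A = 3 semitones, 1 narrower than the major third (4), so minor.

minor third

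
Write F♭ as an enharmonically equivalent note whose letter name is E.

E

Plain E sits at the same pitch as Fb, so on the letter E the same pitch needs a natural: E.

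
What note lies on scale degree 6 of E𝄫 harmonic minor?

Degree 6 takes the letter 5 steps above E, which is C.
In harmonic minor, degree 6 sits 8 semitones above the tonic. Ebb + 8 semitones is pitch class 10, spelled on C as Cbb.

Cbb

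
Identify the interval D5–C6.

Counting letters D–E–F–G–A–B–C gives a seventh.
D→C = 10 semitones, 1 narrower than the major seventh (11), so minor.

minor seventh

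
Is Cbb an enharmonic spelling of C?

No

Two spellings are enharmonically equivalent only if they share a pitch class.
Here Cbb → 10, C → 0; 0 ≠ 10, so they are not.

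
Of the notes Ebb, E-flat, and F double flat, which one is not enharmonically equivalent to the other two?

Ebb

In 12-tone equal temperament, enharmonic equivalents share a pitch class. Ebb is pitch class 2; Eb is pitch class 3; Fbb is pitch class 3.
Eb and Fbb share pitch class 3, while Ebb is pitch class 2.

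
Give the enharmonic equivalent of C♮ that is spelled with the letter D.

Dbb

Plain D sits 2 semitones above C, so on the letter D the same pitch needs a double flat: Dbb.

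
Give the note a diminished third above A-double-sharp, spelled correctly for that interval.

A third above A lands on the letter C.
A diminished third spans 2 semitones, so A## moves to pitch class 1. On the letter C that is C#.

C#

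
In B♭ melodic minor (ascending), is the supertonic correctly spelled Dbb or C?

C

Each scale degree takes a distinct letter name. Degree 2 of a scale on B must use the letter C.
C and Dbb are enharmonically the same pitch, but only C uses the letter C, so it is the correct spelling here.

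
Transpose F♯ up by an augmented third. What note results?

A third above F lands on the letter A.
An augmented third spans 5 semitones, so F# moves to pitch class 11. On the letter A that is A##.

A##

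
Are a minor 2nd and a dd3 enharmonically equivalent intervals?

Yes

A minor second spans 1 semitone; a doubly diminished third spans 1.
They are enharmonically equivalent.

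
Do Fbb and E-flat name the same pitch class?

Fbb = pitch class 3 and Eb = pitch class 3 — the same pitch class, so they are enharmonic equivalents.

Yes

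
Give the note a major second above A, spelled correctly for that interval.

B

A up a major second is B, so the target letter is B.
From A, a major second is 2 semitones up: B.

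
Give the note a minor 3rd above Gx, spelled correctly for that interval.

B#

G up a major third is B, so the target letter is B.
From G##, a minor third is 3 semitones up: B#.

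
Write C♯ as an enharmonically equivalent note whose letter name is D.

Db

Plain D sits 1 semitone above C#, so on the letter D the same pitch needs a flat: Db.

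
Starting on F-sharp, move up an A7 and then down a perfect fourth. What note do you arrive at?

B##

An augmented seventh up from F# is E## (letter E, 12 semitones up).
A perfect fourth down from E## is B## (letter B, 5 semitones down).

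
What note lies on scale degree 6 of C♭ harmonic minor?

Degree 6 takes the letter 5 steps above C, which is A.
In harmonic minor, degree 6 sits 8 semitones above the tonic. Cb + 8 semitones is pitch class 7, spelled on A as Abb.

Abb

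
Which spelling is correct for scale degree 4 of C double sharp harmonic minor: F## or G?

Each scale degree takes a distinct letter name. Degree 4 of a scale on C must use the letter F.
F## and G are enharmonically the same pitch, but only F## uses the letter F, so it is the correct spelling here.

F##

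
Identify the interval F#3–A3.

Counting letters F–G–A gives a third.
F#→A = 3 semitones, 1 narrower than the major third (4), so minor.

minor third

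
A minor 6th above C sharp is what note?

A

C up a major sixth is A, so the target letter is A.
From C#, a minor sixth is 8 semitones up: A.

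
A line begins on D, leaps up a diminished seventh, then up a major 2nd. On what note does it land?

Db

A diminished seventh up from D is Cb (letter C, 9 semitones up).
A major second up from Cb is Db (letter D, 2 semitones up).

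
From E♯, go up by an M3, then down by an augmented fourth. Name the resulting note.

A major third up from E# is G## (letter G, 4 semitones up).
An augmented fourth down from G## is D# (letter D, 6 semitones down).

D#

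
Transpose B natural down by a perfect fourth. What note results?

B down a perfect fourth is F#, so the target letter is F.
From B, a perfect fourth is 5 semitones down: F#.

F#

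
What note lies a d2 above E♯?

E up a major second is F#, so the target letter is F.
From E#, a diminished second is 0 semitones up: F.

F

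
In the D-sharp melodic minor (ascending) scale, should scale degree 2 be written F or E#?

E#

Each scale degree takes a distinct letter name. Degree 2 of a scale on D must use the letter E.
E# and F are enharmonically the same pitch, but only E# uses the letter E, so it is the correct spelling here.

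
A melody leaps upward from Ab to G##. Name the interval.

doubly augmented seventh

Counting letters A–B–C–D–E–F–G gives a seventh.
Ab→G## = 13 semitones, 2 wider than the major seventh (11), so doubly augmented.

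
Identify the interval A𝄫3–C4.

The letter names run A→C, a span of 2 letter steps, so the interval is some kind of third.
Abb to C is 5 semitones. A major third is 4, so 5 makes it augmented.

augmented third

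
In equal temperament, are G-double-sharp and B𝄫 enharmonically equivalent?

G## is pitch class 9; Bbb is pitch class 9.
All spellings map to pitch class 9, so they are enharmonically equivalent.

Yes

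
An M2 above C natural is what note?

D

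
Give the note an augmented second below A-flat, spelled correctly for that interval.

A second below A lands on the letter G.
An augmented second spans 3 semitones, so Ab moves to pitch class 5. On the letter G that is Gbb.

Gbb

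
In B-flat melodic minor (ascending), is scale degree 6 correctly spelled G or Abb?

G

Each scale degree takes a distinct letter name. Degree 6 of a scale on B must use the letter G.
G and Abb are enharmonically the same pitch, but only G uses the letter G, so it is the correct spelling here.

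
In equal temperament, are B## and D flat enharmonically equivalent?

B## is pitch class 1; Db is pitch class 1.
All spellings map to pitch class 1, so they are enharmonically equivalent.

Yes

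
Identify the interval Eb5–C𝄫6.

diminished sixth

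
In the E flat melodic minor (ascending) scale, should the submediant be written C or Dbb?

C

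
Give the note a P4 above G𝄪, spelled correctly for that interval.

C##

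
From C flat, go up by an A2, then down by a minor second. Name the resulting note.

C#

An augmented second up from Cb is D (letter D, 3 semitones up).
A minor second down from D is C# (letter C, 1 semitone down).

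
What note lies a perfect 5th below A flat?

A down a perfect fifth is D, so the target letter is D.
From Ab, a perfect fifth is 7 semitones down: Db.

Db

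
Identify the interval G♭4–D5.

Counting letters G–A–B–C–D gives a fifth.
Gb→D = 8 semitones, 1 wider than the perfect fifth (7), so augmented.

augmented fifth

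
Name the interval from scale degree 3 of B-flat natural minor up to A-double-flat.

diminished fifth

Scale degree 3 of Bb natural minor is Db.
Db up to Abb: letters D→A make it a fifth; 6 semitones makes it diminished.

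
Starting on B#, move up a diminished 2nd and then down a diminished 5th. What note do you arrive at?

F#

A diminished second up from B# is C (letter C, 0 semitones up).
A diminished fifth down from C is F# (letter F, 6 semitones down).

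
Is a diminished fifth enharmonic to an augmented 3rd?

No

A diminished fifth spans 6 semitones; an augmented third spans 5.
The spans differ, so they are not enharmonic equivalents.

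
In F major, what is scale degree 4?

Bb

Degree 4 takes the letter 3 steps above F, which is B.
In major, degree 4 sits 5 semitones above the tonic. F + 5 semitones is pitch class 10, spelled on B as Bb.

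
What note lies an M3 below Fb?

F down a major third is Db, so the target letter is D.
From Fb, a major third is 4 semitones down: Dbb.

Dbb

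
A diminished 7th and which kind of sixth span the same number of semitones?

A diminished seventh spans 9 semitones.
A sixth spanning 9 semitones is major (the major sixth is 9).

major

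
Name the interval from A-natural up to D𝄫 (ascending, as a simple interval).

The letter names run A→D, a span of 3 letter steps, so the interval is some kind of fourth.
A to Dbb is 3 semitones. A perfect fourth is 5, so 3 makes it doubly diminished.

doubly diminished fourth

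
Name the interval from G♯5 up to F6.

diminished seventh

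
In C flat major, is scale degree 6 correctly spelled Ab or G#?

Each scale degree takes a distinct letter name. Degree 6 of a scale on C must use the letter A.
Ab and G# are enharmonically the same pitch, but only Ab uses the letter A, so it is the correct spelling here.

Ab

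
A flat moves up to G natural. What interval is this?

major seventh

Counting letters A–B–C–D–E–F–G gives a seventh.
Ab→G = 11 semitones, exactly the major seventh.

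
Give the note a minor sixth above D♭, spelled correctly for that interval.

Bbb

D up a major sixth is B, so the target letter is B.
From Db, a minor sixth is 8 semitones up: Bbb.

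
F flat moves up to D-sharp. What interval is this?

doubly augmented sixth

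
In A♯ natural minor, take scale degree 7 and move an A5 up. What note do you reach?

D##

Scale degree 7 of A# natural minor is G#.
An augmented fifth (8 semitones) above G# lands on the letter D, giving D##.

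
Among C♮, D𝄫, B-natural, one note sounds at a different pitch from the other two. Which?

In 12-tone equal temperament, enharmonic equivalents share a pitch class. C is pitch class 0; Dbb is pitch class 0; B is pitch class 11.
C and Dbb share pitch class 0, while B is pitch class 11.

B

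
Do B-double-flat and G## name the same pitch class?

Yes

Bbb is pitch class 9; G## is pitch class 9.
All spellings map to pitch class 9, so they are enharmonically equivalent.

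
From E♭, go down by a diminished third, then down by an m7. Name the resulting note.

D#

A diminished third down from Eb is C# (letter C, 2 semitones down).
A minor seventh down from C# is D# (letter D, 10 semitones down).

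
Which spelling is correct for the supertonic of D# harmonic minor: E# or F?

Each scale degree takes a distinct letter name. Degree 2 of a scale on D must use the letter E.
E# and F are enharmonically the same pitch, but only E# uses the letter E, so it is the correct spelling here.

E#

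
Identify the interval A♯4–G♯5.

The letter names run A→G, a span of 6 letter steps, so the interval is some kind of seventh.
A# to G# is 10 semitones. A major seventh is 11, so 10 makes it minor.

minor seventh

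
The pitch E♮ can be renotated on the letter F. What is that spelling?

Fb

Plain F sits 1 semitone above E, so on the letter F the same pitch needs a flat: Fb.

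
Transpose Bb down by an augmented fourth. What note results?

Fb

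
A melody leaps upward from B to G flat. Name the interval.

diminished sixth

Counting letters B–C–D–E–F–G gives a sixth.
B→Gb = 7 semitones, 2 narrower than the major sixth (9), so diminished.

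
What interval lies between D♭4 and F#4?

The letter names run D→F, a span of 2 letter steps, so the interval is some kind of third.
Db to F# is 5 semitones. A major third is 4, so 5 makes it augmented.

augmented third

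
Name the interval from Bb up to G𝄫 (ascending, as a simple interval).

Counting letters B–C–D–E–F–G gives a sixth.
Bb→Gbb = 7 semitones, 2 narrower than the major sixth (9), so diminished.

diminished sixth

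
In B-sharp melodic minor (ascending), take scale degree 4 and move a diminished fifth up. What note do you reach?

B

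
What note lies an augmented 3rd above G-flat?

B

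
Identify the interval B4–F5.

The letter names run B→F, a span of 4 letter steps, so the interval is some kind of fifth.
B to F is 6 semitones. A perfect fifth is 7, so 6 makes it diminished.

diminished fifth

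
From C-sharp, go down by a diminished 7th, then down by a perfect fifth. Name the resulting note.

G##

A diminished seventh down from C# is D## (letter D, 9 semitones down).
A perfect fifth down from D## is G## (letter G, 7 semitones down).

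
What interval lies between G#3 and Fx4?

major seventh

Counting letters G–A–B–C–D–E–F gives a seventh.
G#→F## = 11 semitones, exactly the major seventh.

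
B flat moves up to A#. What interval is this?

augmented seventh

The letter names run B→A, a span of 6 letter steps, so the interval is some kind of seventh.
Bb to A# is 12 semitones. A major seventh is 11, so 12 makes it augmented.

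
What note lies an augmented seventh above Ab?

A up a major seventh is G#, so the target letter is G.
From Ab, an augmented seventh is 12 semitones up: G#.

G#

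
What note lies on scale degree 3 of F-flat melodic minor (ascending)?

The Fb melodic minor (ascending) scale runs Fb Gb Abb Bbb Cb Db Eb.
Degree 3 is Abb.

Abb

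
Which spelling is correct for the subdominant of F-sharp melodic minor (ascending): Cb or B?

B

Each scale degree takes a distinct letter name. Degree 4 of a scale on F must use the letter B.
B and Cb are enharmonically the same pitch, but only B uses the letter B, so it is the correct spelling here.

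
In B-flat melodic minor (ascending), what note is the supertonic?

The Bb melodic minor (ascending) scale runs Bb C Db Eb F G A.
Degree 2 is C.

C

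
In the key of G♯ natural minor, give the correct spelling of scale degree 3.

B

The G# natural minor scale runs G# A# B C# D# E F#.
Degree 3 is B.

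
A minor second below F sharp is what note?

E#

A second below F lands on the letter E.
A minor second spans 1 semitone, so F# moves to pitch class 5. On the letter E that is E#.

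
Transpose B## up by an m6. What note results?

G##

A sixth above B lands on the letter G.
A minor sixth spans 8 semitones, so B## moves to pitch class 9. On the letter G that is G##.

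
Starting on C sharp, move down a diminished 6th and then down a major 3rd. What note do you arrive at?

C##

A diminished sixth down from C# is E## (letter E, 7 semitones down).
A major third down from E## is C## (letter C, 4 semitones down).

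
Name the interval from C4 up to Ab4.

Counting letters C–D–E–F–G–A gives a sixth.
C→Ab = 8 semitones, 1 narrower than the major sixth (9), so minor.

minor sixth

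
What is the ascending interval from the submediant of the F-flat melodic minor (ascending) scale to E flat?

The submediant of Fb melodic minor (ascending) is Db.
Db up to Eb: letters D→E make it a second; 2 semitones makes it major.

major second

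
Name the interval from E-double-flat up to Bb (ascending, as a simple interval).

The letter names run E→B, a span of 4 letter steps, so the interval is some kind of fifth.
Ebb to Bb is 8 semitones. A perfect fifth is 7, so 8 makes it augmented.

augmented fifth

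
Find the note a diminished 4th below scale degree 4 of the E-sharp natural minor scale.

E##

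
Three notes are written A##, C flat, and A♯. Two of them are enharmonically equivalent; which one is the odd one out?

A#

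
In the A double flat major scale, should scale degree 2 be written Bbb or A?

Bbb

Each scale degree takes a distinct letter name. Degree 2 of a scale on A must use the letter B.
Bbb and A are enharmonically the same pitch, but only Bbb uses the letter B, so it is the correct spelling here.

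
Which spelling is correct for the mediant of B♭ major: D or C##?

Each scale degree takes a distinct letter name. Degree 3 of a scale on B must use the letter D.
D and C## are enharmonically the same pitch, but only D uses the letter D, so it is the correct spelling here.

D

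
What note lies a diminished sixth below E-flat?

A sixth below E lands on the letter G.
A diminished sixth spans 7 semitones, so Eb moves to pitch class 8. On the letter G that is G#.

G#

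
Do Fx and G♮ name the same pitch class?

F## = pitch class 7 and G = pitch class 7 — the same pitch class, so they are enharmonic equivalents.

Yes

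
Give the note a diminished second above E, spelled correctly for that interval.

A second above E lands on the letter F.
A diminished second spans 0 semitones, so E moves to pitch class 4. On the letter F that is Fb.

Fb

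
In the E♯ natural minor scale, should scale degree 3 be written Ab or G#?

G#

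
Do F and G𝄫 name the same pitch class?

Yes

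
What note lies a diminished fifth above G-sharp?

A fifth above G lands on the letter D.
A diminished fifth spans 6 semitones, so G# moves to pitch class 2. On the letter D that is D.

D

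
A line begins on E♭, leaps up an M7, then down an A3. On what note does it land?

Bbb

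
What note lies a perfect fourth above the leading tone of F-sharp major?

A#

The leading tone of F# major is E#.
A perfect fourth (5 semitones) above E# lands on the letter A, giving A#.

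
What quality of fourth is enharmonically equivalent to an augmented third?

perfect

An augmented third spans 5 semitones.
A fourth spanning 5 semitones is perfect (the perfect fourth is 5).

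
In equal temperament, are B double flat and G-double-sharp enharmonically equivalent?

Bbb is pitch class 9; G## is pitch class 9.
All spellings map to pitch class 9, so they are enharmonically equivalent.

Yes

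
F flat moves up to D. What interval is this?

The letter names run F→D, a span of 5 letter steps, so the interval is some kind of sixth.
Fb to D is 10 semitones. A major sixth is 9, so 10 makes it augmented.

augmented sixth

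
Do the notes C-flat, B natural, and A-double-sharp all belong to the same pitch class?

Yes

Cb is pitch class 11; B is pitch class 11; A## is pitch class 11.
All spellings map to pitch class 11, so they are enharmonically equivalent.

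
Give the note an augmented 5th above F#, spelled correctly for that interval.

C##

F up a perfect fifth is C, so the target letter is C.
From F#, an augmented fifth is 8 semitones up: C##.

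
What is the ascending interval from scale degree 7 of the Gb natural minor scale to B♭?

augmented fourth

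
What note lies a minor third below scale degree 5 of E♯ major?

Scale degree 5 of E# major is B#.
A minor third (3 semitones) below B# lands on the letter G, giving G##.

G##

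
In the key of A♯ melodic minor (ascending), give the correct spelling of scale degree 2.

Degree 2 takes the letter 1 step above A, which is B.
In melodic minor (ascending), degree 2 sits 2 semitones above the tonic. A# + 2 semitones is pitch class 0, spelled on B as B#.

B#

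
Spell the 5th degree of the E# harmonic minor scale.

The E# harmonic minor scale runs E# F## G# A# B# C# D##.
Degree 5 is B#.

B#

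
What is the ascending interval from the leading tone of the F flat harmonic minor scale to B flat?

perfect fifth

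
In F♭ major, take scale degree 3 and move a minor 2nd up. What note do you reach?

Bbb

Scale degree 3 of Fb major is Ab.
A minor second (1 semitone) above Ab lands on the letter B, giving Bbb.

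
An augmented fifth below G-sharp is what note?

C

A fifth below G lands on the letter C.
An augmented fifth spans 8 semitones, so G# moves to pitch class 0. On the letter C that is C.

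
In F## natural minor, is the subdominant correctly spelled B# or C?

B#

Each scale degree takes a distinct letter name. Degree 4 of a scale on F must use the letter B.
B# and C are enharmonically the same pitch, but only B# uses the letter B, so it is the correct spelling here.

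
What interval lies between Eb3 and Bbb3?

The letter names run E→B, a span of 4 letter steps, so the interval is some kind of fifth.
Eb to Bbb is 6 semitones. A perfect fifth is 7, so 6 makes it diminished.

diminished fifth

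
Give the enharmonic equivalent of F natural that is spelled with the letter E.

E#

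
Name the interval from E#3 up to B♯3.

Counting letters E–F–G–A–B gives a fifth.
E#→B# = 7 semitones, exactly the perfect fifth.

perfect fifth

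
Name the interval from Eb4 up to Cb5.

The letter names run E→C, a span of 5 letter steps, so the interval is some kind of sixth.
Eb to Cb is 8 semitones. A major sixth is 9, so 8 makes it minor.

minor sixth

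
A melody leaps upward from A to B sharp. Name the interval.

augmented second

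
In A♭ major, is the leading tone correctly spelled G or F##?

Each scale degree takes a distinct letter name. Degree 7 of a scale on A must use the letter G.
G and F## are enharmonically the same pitch, but only G uses the letter G, so it is the correct spelling here.

G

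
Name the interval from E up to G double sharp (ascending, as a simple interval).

The letter names run E→G, a span of 2 letter steps, so the interval is some kind of third.
E to G## is 5 semitones. A major third is 4, so 5 makes it augmented.

augmented third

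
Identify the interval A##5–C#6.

diminished third

The letter names run A→C, a span of 2 letter steps, so the interval is some kind of third.
A## to C# is 2 semitones. A major third is 4, so 2 makes it diminished.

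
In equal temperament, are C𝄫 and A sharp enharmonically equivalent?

Yes

Cbb is pitch class 10; A# is pitch class 10.
All spellings map to pitch class 10, so they are enharmonically equivalent.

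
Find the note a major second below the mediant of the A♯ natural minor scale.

B

The mediant of A# natural minor is C#.
A major second (2 semitones) below C# lands on the letter B, giving B.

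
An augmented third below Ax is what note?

A down a major third is F, so the target letter is F.
From A##, an augmented third is 5 semitones down: F#.

F#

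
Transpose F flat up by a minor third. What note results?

Abb

F up a major third is A, so the target letter is A.
From Fb, a minor third is 3 semitones up: Abb.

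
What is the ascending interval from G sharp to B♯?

major third

Counting letters G–A–B gives a third.
G#→B# = 4 semitones, exactly the major third.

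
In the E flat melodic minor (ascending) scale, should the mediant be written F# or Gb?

Each scale degree takes a distinct letter name. Degree 3 of a scale on E must use the letter G.
Gb and F# are enharmonically the same pitch, but only Gb uses the letter G, so it is the correct spelling here.

Gb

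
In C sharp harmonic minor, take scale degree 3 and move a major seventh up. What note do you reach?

Scale degree 3 of C# harmonic minor is E.
A major seventh (11 semitones) above E lands on the letter D, giving D#.

D#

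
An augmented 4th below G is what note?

G down a perfect fourth is D, so the target letter is D.
From G, an augmented fourth is 6 semitones down: Db.

Db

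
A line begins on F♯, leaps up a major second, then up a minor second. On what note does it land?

A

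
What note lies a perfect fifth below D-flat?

Gb

A fifth below D lands on the letter G.
A perfect fifth spans 7 semitones, so Db moves to pitch class 6. On the letter G that is Gb.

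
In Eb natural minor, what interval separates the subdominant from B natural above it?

The subdominant of Eb natural minor is Ab.
Ab up to B: letters A→B make it a second; 3 semitones makes it augmented.

augmented second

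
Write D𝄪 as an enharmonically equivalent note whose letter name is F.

Plain F sits 1 semitone above D##, so on the letter F the same pitch needs a flat: Fb.

Fb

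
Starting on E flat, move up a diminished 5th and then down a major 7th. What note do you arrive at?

A diminished fifth up from Eb is Bbb (letter B, 6 semitones up).
A major seventh down from Bbb is Cbb (letter C, 11 semitones down).

Cbb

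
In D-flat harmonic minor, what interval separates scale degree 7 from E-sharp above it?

Scale degree 7 of Db harmonic minor is C.
C up to E#: letters C→E make it a third; 5 semitones makes it augmented.

augmented third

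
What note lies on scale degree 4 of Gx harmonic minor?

Degree 4 takes the letter 3 steps above G, which is C.
In harmonic minor, degree 4 sits 5 semitones above the tonic. G## + 5 semitones is pitch class 2, spelled on C as C##.

C##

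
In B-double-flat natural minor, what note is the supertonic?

Cb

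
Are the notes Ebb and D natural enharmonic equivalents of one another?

Ebb = pitch class 2 and D = pitch class 2 — the same pitch class, so they are enharmonic equivalents.

Yes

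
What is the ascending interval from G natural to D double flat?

The letter names run G→D, a span of 4 letter steps, so the interval is some kind of fifth.
G to Dbb is 5 semitones. A perfect fifth is 7, so 5 makes it doubly diminished.

doubly diminished fifth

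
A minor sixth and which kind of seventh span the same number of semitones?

A minor sixth spans 8 semitones.
A seventh spanning 8 semitones is doubly diminished (the major seventh is 11).

doubly diminished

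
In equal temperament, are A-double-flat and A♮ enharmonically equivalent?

Abb is pitch class 7; A is pitch class 9.
The pitch classes differ (7 vs. 9), so they are not enharmonic equivalents.

No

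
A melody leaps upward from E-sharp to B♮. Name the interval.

Counting letters E–F–G–A–B gives a fifth.
E#→B = 6 semitones, 1 narrower than the perfect fifth (7), so diminished.

diminished fifth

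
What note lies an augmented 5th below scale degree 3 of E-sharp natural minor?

C

Scale degree 3 of E# natural minor is G#.
An augmented fifth (8 semitones) below G# lands on the letter C, giving C.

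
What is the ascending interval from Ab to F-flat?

Counting letters A–B–C–D–E–F gives a sixth.
Ab→Fb = 8 semitones, 1 narrower than the major sixth (9), so minor.

minor sixth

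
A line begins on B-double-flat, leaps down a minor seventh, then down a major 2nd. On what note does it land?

A minor seventh down from Bbb is Cb (letter C, 10 semitones down).
A major second down from Cb is Bbb (letter B, 2 semitones down).

Bbb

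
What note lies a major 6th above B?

B up a major sixth is G#, so the target letter is G.
From B, a major sixth is 9 semitones up: G#.

G#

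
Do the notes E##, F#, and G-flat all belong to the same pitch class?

Yes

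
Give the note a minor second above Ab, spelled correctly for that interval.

Bbb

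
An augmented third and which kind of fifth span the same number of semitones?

doubly diminished

An augmented third spans 5 semitones.
A fifth spanning 5 semitones is doubly diminished (the perfect fifth is 7).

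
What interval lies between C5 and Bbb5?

diminished seventh

The letter names run C→B, a span of 6 letter steps, so the interval is some kind of seventh.
C to Bbb is 9 semitones. A major seventh is 11, so 9 makes it diminished.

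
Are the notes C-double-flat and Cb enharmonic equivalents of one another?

No

Two spellings are enharmonically equivalent only if they share a pitch class.
Here Cbb → 10, Cb → 11; 10 ≠ 11, so they are not.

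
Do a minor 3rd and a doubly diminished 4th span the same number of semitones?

A minor third spans 3 semitones; a doubly diminished fourth spans 3.
They are enharmonically equivalent.

Yes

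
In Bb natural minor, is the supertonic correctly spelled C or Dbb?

C

Each scale degree takes a distinct letter name. Degree 2 of a scale on B must use the letter C.
C and Dbb are enharmonically the same pitch, but only C uses the letter C, so it is the correct spelling here.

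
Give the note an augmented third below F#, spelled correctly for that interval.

Db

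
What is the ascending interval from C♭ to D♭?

Counting letters C–D gives a second.
Cb→Db = 2 semitones, exactly the major second.

major second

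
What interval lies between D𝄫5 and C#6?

Counting letters D–E–F–G–A–B–C gives a seventh.
Dbb→C# = 13 semitones, 2 wider than the major seventh (11), so doubly augmented.

doubly augmented seventh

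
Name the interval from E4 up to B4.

Counting letters E–F–G–A–B gives a fifth.
E→B = 7 semitones, exactly the perfect fifth.

perfect fifth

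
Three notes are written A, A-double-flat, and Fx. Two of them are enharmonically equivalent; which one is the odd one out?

In 12-tone equal temperament, enharmonic equivalents share a pitch class. A is pitch class 9; Abb is pitch class 7; F## is pitch class 7.
Abb and F## share pitch class 7, while A is pitch class 9.

A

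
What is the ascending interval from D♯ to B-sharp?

Counting letters D–E–F–G–A–B gives a sixth.
D#→B# = 9 semitones, exactly the major sixth.

major sixth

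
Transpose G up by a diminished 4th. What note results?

Cb

A fourth above G lands on the letter C.
A diminished fourth spans 4 semitones, so G moves to pitch class 11. On the letter C that is Cb.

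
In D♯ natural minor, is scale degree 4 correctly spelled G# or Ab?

G#

Each scale degree takes a distinct letter name. Degree 4 of a scale on D must use the letter G.
G# and Ab are enharmonically the same pitch, but only G# uses the letter G, so it is the correct spelling here.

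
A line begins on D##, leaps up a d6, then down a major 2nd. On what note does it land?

A diminished sixth up from D## is B (letter B, 7 semitones up).
A major second down from B is A (letter A, 2 semitones down).

A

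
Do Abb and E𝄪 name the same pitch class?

Abb is pitch class 7; E## is pitch class 6.
The pitch classes differ (7 vs. 6), so they are not enharmonic equivalents.

No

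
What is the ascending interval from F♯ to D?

minor sixth

The letter names run F→D, a span of 5 letter steps, so the interval is some kind of sixth.
F# to D is 8 semitones. A major sixth is 9, so 8 makes it minor.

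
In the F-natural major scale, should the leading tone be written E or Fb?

Each scale degree takes a distinct letter name. Degree 7 of a scale on F must use the letter E.
E and Fb are enharmonically the same pitch, but only E uses the letter E, so it is the correct spelling here.

E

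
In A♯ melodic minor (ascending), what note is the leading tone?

Degree 7 takes the letter 6 steps above A, which is G.
In melodic minor (ascending), degree 7 sits 11 semitones above the tonic. A# + 11 semitones is pitch class 9, spelled on G as G##.

G##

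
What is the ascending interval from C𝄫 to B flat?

augmented seventh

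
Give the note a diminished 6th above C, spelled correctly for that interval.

Abb

C up a major sixth is A, so the target letter is A.
From C, a diminished sixth is 7 semitones up: Abb.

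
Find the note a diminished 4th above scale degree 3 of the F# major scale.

D

Scale degree 3 of F# major is A#.
A diminished fourth (4 semitones) above A# lands on the letter D, giving D.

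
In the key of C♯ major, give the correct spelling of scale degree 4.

The C# major scale runs C# D# E# F# G# A# B#.
Degree 4 is F#.

F#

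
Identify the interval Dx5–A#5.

diminished fifth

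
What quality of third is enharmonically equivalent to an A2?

An augmented second spans 3 semitones.
A third spanning 3 semitones is minor (the major third is 4).

minor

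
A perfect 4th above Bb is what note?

Eb

A fourth above B lands on the letter E.
A perfect fourth spans 5 semitones, so Bb moves to pitch class 3. On the letter E that is Eb.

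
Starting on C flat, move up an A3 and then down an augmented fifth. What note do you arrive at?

Ab

An augmented third up from Cb is E (letter E, 5 semitones up).
An augmented fifth down from E is Ab (letter A, 8 semitones down).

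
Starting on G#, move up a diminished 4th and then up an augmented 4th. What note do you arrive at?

F#

A diminished fourth up from G# is C (letter C, 4 semitones up).
An augmented fourth up from C is F# (letter F, 6 semitones up).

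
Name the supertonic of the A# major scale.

B#

Degree 2 takes the letter 1 step above A, which is B.
In major, degree 2 sits 2 semitones above the tonic. A# + 2 semitones is pitch class 0, spelled on B as B#.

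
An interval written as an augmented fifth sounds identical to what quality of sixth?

minor

An augmented fifth spans 8 semitones.
A sixth spanning 8 semitones is minor (the major sixth is 9).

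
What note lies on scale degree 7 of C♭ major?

The Cb major scale runs Cb Db Eb Fb Gb Ab Bb.
Degree 7 is Bb.

Bb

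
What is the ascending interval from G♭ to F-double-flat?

The letter names run G→F, a span of 6 letter steps, so the interval is some kind of seventh.
Gb to Fbb is 9 semitones. A major seventh is 11, so 9 makes it diminished.

diminished seventh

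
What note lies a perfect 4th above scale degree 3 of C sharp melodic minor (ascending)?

A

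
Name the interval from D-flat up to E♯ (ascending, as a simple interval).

doubly augmented second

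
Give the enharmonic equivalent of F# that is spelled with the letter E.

E##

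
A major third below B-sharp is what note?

G#

A third below B lands on the letter G.
A major third spans 4 semitones, so B# moves to pitch class 8. On the letter G that is G#.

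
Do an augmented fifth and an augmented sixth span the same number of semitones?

An augmented fifth spans 8 semitones; an augmented sixth spans 10.
The spans differ, so they are not enharmonic equivalents.

No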